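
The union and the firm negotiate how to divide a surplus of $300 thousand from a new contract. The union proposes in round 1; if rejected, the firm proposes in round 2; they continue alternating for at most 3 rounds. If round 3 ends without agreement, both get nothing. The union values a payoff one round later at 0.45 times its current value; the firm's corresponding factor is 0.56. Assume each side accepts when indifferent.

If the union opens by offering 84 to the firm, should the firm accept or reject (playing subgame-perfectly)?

Work out the firm's continuation value if the offer is rejected.
Round 3 (the union proposes): rejection yields 0 for the firm; the union offers 0 and keeps 300.
Round 2 (the firm proposes): the union can get 300 next round, worth 0.45 × 300 = 135 now. The firm offers 135 and keeps 300 − 135 = 165.
So by rejecting in round 1, the firm gets 165 next round, worth 0.56 × 165 = 92.4 now.
Offer 84 < 92.4, so the firm rejects.

Reject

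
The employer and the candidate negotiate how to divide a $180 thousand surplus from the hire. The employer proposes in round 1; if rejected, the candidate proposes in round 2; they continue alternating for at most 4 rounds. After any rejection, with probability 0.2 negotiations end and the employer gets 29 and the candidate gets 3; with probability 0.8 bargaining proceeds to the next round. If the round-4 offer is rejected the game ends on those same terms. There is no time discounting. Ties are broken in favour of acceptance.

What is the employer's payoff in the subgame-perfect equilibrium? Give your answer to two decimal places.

Round 4 (the candidate proposes): the employer gets 29 if talks fail, so the candidate offers 29 and keeps 151.
Round 3 (the employer proposes): rejecting gives the candidate an expected 0.8 × 151 + 0.2 × 3 = 121.4, so the employer offers 121.4, keeping 58.6.
Round 2 (the candidate proposes): rejecting gives the employer an expected 0.8 × 58.6 + 0.2 × 29 = 52.68; the candidate offers that and keeps 127.32.
Round 1 (the employer proposes): rejecting gives the candidate an expected 0.8 × 127.32 + 0.2 × 3 = 102.456, so the employer offers 102.456, keeping 77.544.

77.54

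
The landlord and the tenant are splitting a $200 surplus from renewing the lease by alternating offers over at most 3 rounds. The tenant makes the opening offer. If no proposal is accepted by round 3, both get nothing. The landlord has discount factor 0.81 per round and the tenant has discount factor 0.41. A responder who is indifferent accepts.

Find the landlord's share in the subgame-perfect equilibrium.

95.58

Round 3 (the tenant proposes): rejection yields 0 for the landlord; the tenant offers 0 and keeps 200.
Round 2 (the landlord proposes): the tenant can get 200 next round, worth 0.41 × 200 = 82 now; the landlord offers that and keeps 118.
Round 1 (the tenant proposes): the landlord can get 118 next round, worth 0.81 × 118 = 95.58 now, so the tenant offers 95.58, keeping 104.42.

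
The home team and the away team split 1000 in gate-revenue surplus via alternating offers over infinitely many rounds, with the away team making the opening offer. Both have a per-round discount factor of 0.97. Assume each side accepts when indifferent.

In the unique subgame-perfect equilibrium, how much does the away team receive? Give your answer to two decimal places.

507.61

Let x be the away team's share when the away team proposes and y be the home team's share when the home team proposes.
The home team accepts iff offered ≥ 0.97·y, so x = 1000 − 0.97y. Symmetrically y = 1000 − 0.97x.
Substituting: x = 1000 − 0.97(1000 − 0.97x), giving x(1 − 0.97·0.97) = 1000(1 − 0.97).
So x = 1000 × 0.03 / 0.0591 ≈ 507.6142, and the home team receives 1000 − x ≈ 492.3858.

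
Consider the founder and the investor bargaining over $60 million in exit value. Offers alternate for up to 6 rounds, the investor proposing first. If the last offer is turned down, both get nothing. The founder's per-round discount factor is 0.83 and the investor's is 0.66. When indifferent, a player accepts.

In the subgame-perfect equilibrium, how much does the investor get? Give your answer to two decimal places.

Round 6 (the founder proposes): rejection yields 0 for the investor; the founder offers 0 and keeps 60.
Round 5 (the investor proposes): the founder can get 60 next round, worth 0.83 × 60 = 49.8 now; the investor offers that and keeps 10.2.
Round 4 (the founder proposes): the investor can get 10.2 next round, worth 0.66 × 10.2 = 6.732 now. The founder offers 6.732 and keeps 60 − 6.732 = 53.268.
Round 3 (the investor proposes): the founder can get 53.268 next round, worth 0.83 × 53.268 = 44.21244 now. The investor offers 44.21244 and keeps 60 − 44.21244 = 15.78756.
Round 2 (the founder proposes): the investor can get 15.78756 next round, worth 0.66 × 15.78756 = 10.4197896 now; the founder offers that and keeps 49.5802104.
Round 1 (the investor proposes): the founder can get 49.5802104 next round, worth 0.83 × 49.5802104 = 41.151574632 now. The investor offers 41.151574632 and keeps 60 − 41.151574632 = 18.848425368.

18.85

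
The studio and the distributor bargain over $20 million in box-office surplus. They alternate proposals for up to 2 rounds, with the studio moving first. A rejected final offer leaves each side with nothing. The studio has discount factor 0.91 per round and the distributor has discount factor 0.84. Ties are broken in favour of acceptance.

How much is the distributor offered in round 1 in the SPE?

Solve by backward induction from round 2.
Round 2 (the distributor proposes): rejection yields 0 for the studio; the distributor offers 0 and keeps 20.
Round 1 (the studio proposes): the distributor can get 20 next round, worth 0.84 × 20 = 16.8 now; the studio offers that and keeps 3.2.

16.8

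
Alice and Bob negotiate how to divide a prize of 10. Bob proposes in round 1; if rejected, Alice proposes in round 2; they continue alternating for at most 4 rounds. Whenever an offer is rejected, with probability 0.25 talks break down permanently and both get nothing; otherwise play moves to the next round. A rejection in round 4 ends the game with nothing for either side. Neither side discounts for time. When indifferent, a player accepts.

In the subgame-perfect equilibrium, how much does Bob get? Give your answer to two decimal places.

By backward induction:
Round 4 (Alice proposes): rejection yields 0 for Bob; Alice offers 0 and keeps 10.
Round 3 (Bob proposes): rejecting gives Alice an expected 0.75 × 10 = 7.5. Bob offers 7.5 and keeps 10 − 7.5 = 2.5.
Round 2 (Alice proposes): rejecting gives Bob an expected 0.75 × 2.5 = 1.875. Alice offers 1.875 and keeps 10 − 1.875 = 8.125.
Round 1 (Bob proposes): rejecting gives Alice an expected 0.75 × 8.125 = 6.09375; Bob offers that and keeps 3.90625.

3.91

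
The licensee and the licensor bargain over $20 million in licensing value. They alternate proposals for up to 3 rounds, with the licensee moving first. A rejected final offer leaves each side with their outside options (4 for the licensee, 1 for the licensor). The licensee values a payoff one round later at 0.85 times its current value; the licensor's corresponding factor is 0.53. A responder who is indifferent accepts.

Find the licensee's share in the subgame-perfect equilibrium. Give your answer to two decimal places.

Work backward from the last round.
Round 3 (the licensee proposes): the licensor gets 1 if talks fail, so the licensee offers 1 and keeps 19.
Round 2 (the licensor proposes): the licensee can get 19 next round, worth 0.85 × 19 = 16.15 now, so the licensor offers 16.15, keeping 3.85.
Round 1 (the licensee proposes): the licensor can get 3.85 next round, worth 0.53 × 3.85 = 2.0405 now. The licensee offers 2.0405 and keeps 20 − 2.0405 = 17.9595.

17.96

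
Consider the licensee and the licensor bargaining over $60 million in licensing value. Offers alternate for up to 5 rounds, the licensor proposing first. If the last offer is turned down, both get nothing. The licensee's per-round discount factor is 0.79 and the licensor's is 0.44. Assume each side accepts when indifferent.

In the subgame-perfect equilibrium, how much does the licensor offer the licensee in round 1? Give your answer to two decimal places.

35.77

Work backward from the last round.
Round 5 (the licensor proposes): rejection yields 0 for the licensee; the licensor offers 0 and keeps 60.
Round 4 (the licensee proposes): the licensor can get 60 next round, worth 0.44 × 60 = 26.4 now; the licensee offers that and keeps 33.6.
Round 3 (the licensor proposes): the licensee can get 33.6 next round, worth 0.79 × 33.6 = 26.544 now. The licensor offers 26.544 and keeps 60 − 26.544 = 33.456.
Round 2 (the licensee proposes): the licensor can get 33.456 next round, worth 0.44 × 33.456 = 14.72064 now. The licensee offers 14.72064 and keeps 60 − 14.72064 = 45.27936.
Round 1 (the licensor proposes): the licensee can get 45.27936 next round, worth 0.79 × 45.27936 = 35.7706944 now. The licensor offers 35.7706944 and keeps 60 − 35.7706944 = 24.2293056.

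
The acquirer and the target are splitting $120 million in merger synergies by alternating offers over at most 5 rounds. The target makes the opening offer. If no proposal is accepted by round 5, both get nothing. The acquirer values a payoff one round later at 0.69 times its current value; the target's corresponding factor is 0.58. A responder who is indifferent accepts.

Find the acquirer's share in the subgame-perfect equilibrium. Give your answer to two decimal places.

Round 5 (the target proposes): rejection yields 0 for the acquirer; the target offers 0 and keeps 120.
Round 4 (the acquirer proposes): the target can get 120 next round, worth 0.58 × 120 = 69.6 now. The acquirer offers 69.6 and keeps 120 − 69.6 = 50.4.
Round 3 (the target proposes): the acquirer can get 50.4 next round, worth 0.69 × 50.4 = 34.776 now; the target offers that and keeps 85.224.
Round 2 (the acquirer proposes): the target can get 85.224 next round, worth 0.58 × 85.224 = 49.42992 now, so the acquirer offers 49.42992, keeping 70.57008.
Round 1 (the target proposes): the acquirer can get 70.57008 next round, worth 0.69 × 70.57008 = 48.6933552 now; the target offers that and keeps 71.3066448.

48.69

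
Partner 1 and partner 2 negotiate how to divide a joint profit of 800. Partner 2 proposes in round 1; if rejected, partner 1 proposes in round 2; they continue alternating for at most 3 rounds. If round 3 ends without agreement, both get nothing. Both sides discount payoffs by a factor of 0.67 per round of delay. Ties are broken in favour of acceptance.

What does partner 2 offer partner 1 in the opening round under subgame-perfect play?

By backward induction:
Round 3 (partner 2 proposes): rejection yields 0 for partner 1; partner 2 offers 0 and keeps 800.
Round 2 (partner 1 proposes): partner 2 can get 800 next round, worth 0.67 × 800 = 536 now; partner 1 offers that and keeps 264.
Round 1 (partner 2 proposes): partner 1 can get 264 next round, worth 0.67 × 264 = 176.88 now. Partner 2 offers 176.88 and keeps 800 − 176.88 = 623.12.

176.88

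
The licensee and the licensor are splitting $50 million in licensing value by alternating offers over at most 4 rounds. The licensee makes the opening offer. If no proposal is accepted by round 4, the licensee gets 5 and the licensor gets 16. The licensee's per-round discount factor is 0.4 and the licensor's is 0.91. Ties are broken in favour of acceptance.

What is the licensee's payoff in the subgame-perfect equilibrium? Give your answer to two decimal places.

Round 4 (the licensor proposes): the licensee gets 5 if talks fail, so the licensor offers 5 and keeps 45.
Round 3 (the licensee proposes): the licensor can get 45 next round, worth 0.91 × 45 = 40.95 now, so the licensee offers 40.95, keeping 9.05.
Round 2 (the licensor proposes): the licensee can get 9.05 next round, worth 0.4 × 9.05 = 3.62 now, so the licensor offers 3.62, keeping 46.38.
Round 1 (the licensee proposes): the licensor can get 46.38 next round, worth 0.91 × 46.38 = 42.2058 now, so the licensee offers 42.2058, keeping 7.7942.

7.79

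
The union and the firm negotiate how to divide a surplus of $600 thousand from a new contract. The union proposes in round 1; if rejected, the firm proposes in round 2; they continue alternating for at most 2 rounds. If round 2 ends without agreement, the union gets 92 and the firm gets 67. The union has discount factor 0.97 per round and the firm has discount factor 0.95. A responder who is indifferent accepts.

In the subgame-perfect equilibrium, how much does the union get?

Round 2 (the firm proposes): the union gets 92 if talks fail, so the firm offers 92 and keeps 508.
Round 1 (the union proposes): the firm can get 508 next round, worth 0.95 × 508 = 482.6 now, so the union offers 482.6, keeping 117.4.

117.4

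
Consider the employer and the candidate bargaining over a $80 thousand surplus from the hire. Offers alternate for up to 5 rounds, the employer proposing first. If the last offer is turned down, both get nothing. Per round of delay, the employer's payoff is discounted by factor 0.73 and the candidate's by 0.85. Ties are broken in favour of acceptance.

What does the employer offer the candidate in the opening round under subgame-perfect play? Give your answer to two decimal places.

Work backward from the last round.
Round 5 (the employer proposes): the candidate will accept anything ≥ 0, so the employer offers 0 and keeps 80.
Round 4 (the candidate proposes): the employer can get 80 next round, worth 0.73 × 80 = 58.4 now; the candidate offers that and keeps 21.6.
Round 3 (the employer proposes): the candidate can get 21.6 next round, worth 0.85 × 21.6 = 18.36 now. The employer offers 18.36 and keeps 80 − 18.36 = 61.64.
Round 2 (the candidate proposes): the employer can get 61.64 next round, worth 0.73 × 61.64 = 44.9972 now. The candidate offers 44.9972 and keeps 80 − 44.9972 = 35.0028.
Round 1 (the employer proposes): the candidate can get 35.0028 next round, worth 0.85 × 35.0028 = 29.75238 now, so the employer offers 29.75238, keeping 50.24762.

29.75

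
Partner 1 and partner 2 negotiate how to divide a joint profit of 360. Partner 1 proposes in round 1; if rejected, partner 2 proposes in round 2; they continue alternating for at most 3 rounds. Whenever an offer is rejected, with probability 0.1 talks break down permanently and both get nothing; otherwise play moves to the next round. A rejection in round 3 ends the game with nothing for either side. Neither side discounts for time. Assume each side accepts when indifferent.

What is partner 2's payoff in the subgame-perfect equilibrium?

Round 3 (partner 1 proposes): partner 2 will accept anything ≥ 0, so partner 1 offers 0 and keeps 360.
Round 2 (partner 2 proposes): rejecting gives partner 1 an expected 0.9 × 360 = 324, so partner 2 offers 324, keeping 36.
Round 1 (partner 1 proposes): rejecting gives partner 2 an expected 0.9 × 36 = 32.4. Partner 1 offers 32.4 and keeps 360 − 32.4 = 327.6.

32.4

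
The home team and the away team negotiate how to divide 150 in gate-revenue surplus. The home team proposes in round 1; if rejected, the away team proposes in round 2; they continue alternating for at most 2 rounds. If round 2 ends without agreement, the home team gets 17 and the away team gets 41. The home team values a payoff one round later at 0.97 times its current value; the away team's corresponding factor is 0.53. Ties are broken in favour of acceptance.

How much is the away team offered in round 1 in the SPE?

70.49

Round 2 (the away team proposes): the home team gets 17 if talks fail, so the away team offers 17 and keeps 133.
Round 1 (the home team proposes): the away team can get 133 next round, worth 0.53 × 133 = 70.49 now, so the home team offers 70.49, keeping 79.51.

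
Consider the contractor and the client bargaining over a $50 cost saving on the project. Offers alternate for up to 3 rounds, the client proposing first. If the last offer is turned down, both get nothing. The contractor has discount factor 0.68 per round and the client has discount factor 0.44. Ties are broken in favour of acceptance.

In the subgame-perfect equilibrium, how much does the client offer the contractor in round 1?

19.04

Round 3 (the client proposes): the contractor will accept anything ≥ 0, so the client offers 0 and keeps 50.
Round 2 (the contractor proposes): the client can get 50 next round, worth 0.44 × 50 = 22 now; the contractor offers that and keeps 28.
Round 1 (the client proposes): the contractor can get 28 next round, worth 0.68 × 28 = 19.04 now, so the client offers 19.04, keeping 30.96.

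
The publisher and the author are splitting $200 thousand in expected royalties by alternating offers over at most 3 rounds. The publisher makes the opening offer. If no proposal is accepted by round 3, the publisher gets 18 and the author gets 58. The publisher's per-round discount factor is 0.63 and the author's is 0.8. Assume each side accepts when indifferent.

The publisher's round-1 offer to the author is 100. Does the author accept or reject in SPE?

Round 3 (the publisher proposes): the author gets 58 if talks fail, so the publisher offers 58 and keeps 142.
Round 2 (the author proposes): the publisher can get 142 next round, worth 0.63 × 142 = 89.46 now. The author offers 89.46 and keeps 200 − 89.46 = 110.54.
So by rejecting in round 1, the author gets 110.54 next round, worth 0.8 × 110.54 = 88.432 now.
Offer 100 ≥ 88.432, so the author accepts.

Accept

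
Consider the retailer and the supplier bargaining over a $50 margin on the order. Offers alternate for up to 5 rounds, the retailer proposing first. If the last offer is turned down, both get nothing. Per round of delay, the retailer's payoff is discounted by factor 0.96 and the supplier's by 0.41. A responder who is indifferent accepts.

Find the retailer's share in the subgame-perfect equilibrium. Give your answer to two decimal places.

Round 5 (the retailer proposes): rejection yields 0 for the supplier; the retailer offers 0 and keeps 50.
Round 4 (the supplier proposes): the retailer can get 50 next round, worth 0.96 × 50 = 48 now. The supplier offers 48 and keeps 50 − 48 = 2.
Round 3 (the retailer proposes): the supplier can get 2 next round, worth 0.41 × 2 = 0.82 now. The retailer offers 0.82 and keeps 50 − 0.82 = 49.18.
Round 2 (the supplier proposes): the retailer can get 49.18 next round, worth 0.96 × 49.18 = 47.2128 now; the supplier offers that and keeps 2.7872.
Round 1 (the retailer proposes): the supplier can get 2.7872 next round, worth 0.41 × 2.7872 = 1.142752 now; the retailer offers that and keeps 48.857248.

48.86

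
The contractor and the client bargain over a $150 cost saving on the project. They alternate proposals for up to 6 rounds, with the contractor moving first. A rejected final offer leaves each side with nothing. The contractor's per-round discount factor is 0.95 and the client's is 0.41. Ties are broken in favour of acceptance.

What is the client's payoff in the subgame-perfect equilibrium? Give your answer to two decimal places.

13.60

Round 6 (the client proposes): rejection yields 0 for the contractor; the client offers 0 and keeps 150.
Round 5 (the contractor proposes): the client can get 150 next round, worth 0.41 × 150 = 61.5 now. The contractor offers 61.5 and keeps 150 − 61.5 = 88.5.
Round 4 (the client proposes): the contractor can get 88.5 next round, worth 0.95 × 88.5 = 84.075 now, so the client offers 84.075, keeping 65.925.
Round 3 (the contractor proposes): the client can get 65.925 next round, worth 0.41 × 65.925 = 27.02925 now, so the contractor offers 27.02925, keeping 122.97075.
Round 2 (the client proposes): the contractor can get 122.97075 next round, worth 0.95 × 122.97075 = 116.8222125 now. The client offers 116.8222125 and keeps 150 − 116.8222125 = 33.1777875.
Round 1 (the contractor proposes): the client can get 33.1777875 next round, worth 0.41 × 33.1777875 = 13.602892875 now. The contractor offers 13.602892875 and keeps 150 − 13.602892875 = 136.397107125.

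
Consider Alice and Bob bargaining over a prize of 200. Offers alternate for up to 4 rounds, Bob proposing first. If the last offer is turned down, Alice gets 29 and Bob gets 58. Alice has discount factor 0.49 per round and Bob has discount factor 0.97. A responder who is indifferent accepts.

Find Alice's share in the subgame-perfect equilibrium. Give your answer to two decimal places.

36.01

Round 4 (Alice proposes): Bob gets 58 if talks fail, so Alice offers 58 and keeps 142.
Round 3 (Bob proposes): Alice can get 142 next round, worth 0.49 × 142 = 69.58 now; Bob offers that and keeps 130.42.
Round 2 (Alice proposes): Bob can get 130.42 next round, worth 0.97 × 130.42 = 126.5074 now. Alice offers 126.5074 and keeps 200 − 126.5074 = 73.4926.
Round 1 (Bob proposes): Alice can get 73.4926 next round, worth 0.49 × 73.4926 = 36.011374 now; Bob offers that and keeps 163.988626.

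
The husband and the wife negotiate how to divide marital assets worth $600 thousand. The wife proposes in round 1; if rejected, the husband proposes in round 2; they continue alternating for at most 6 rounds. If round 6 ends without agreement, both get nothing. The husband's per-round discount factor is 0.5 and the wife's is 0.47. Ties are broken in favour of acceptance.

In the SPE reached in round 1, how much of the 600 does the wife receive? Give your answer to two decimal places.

By backward induction:
Round 6 (the husband proposes): the wife will accept anything ≥ 0, so the husband offers 0 and keeps 600.
Round 5 (the wife proposes): the husband can get 600 next round, worth 0.5 × 600 = 300 now; the wife offers that and keeps 300.
Round 4 (the husband proposes): the wife can get 300 next round, worth 0.47 × 300 = 141 now, so the husband offers 141, keeping 459.
Round 3 (the wife proposes): the husband can get 459 next round, worth 0.5 × 459 = 229.5 now, so the wife offers 229.5, keeping 370.5.
Round 2 (the husband proposes): the wife can get 370.5 next round, worth 0.47 × 370.5 = 174.135 now. The husband offers 174.135 and keeps 600 − 174.135 = 425.865.
Round 1 (the wife proposes): the husband can get 425.865 next round, worth 0.5 × 425.865 = 212.9325 now; the wife offers that and keeps 387.0675.

387.07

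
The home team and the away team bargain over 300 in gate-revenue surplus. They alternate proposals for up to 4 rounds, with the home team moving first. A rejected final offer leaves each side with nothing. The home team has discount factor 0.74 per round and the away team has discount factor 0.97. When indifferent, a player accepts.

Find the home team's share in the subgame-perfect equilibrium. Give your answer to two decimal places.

15.46

Round 4 (the away team proposes): the home team will accept anything ≥ 0, so the away team offers 0 and keeps 300.
Round 3 (the home team proposes): the away team can get 300 next round, worth 0.97 × 300 = 291 now, so the home team offers 291, keeping 9.
Round 2 (the away team proposes): the home team can get 9 next round, worth 0.74 × 9 = 6.66 now, so the away team offers 6.66, keeping 293.34.
Round 1 (the home team proposes): the away team can get 293.34 next round, worth 0.97 × 293.34 = 284.5398 now; the home team offers that and keeps 15.4602.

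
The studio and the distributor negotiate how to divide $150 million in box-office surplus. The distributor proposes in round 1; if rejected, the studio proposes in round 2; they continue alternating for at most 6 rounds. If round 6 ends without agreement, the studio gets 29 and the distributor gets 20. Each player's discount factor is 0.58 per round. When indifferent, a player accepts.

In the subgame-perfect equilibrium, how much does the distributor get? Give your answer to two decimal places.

92.64

Work backward from the last round.
Round 6 (the studio proposes): the distributor gets 20 if talks fail, so the studio offers 20 and keeps 130.
Round 5 (the distributor proposes): the studio can get 130 next round, worth 0.58 × 130 = 75.4 now. The distributor offers 75.4 and keeps 150 − 75.4 = 74.6.
Round 4 (the studio proposes): the distributor can get 74.6 next round, worth 0.58 × 74.6 = 43.268 now, so the studio offers 43.268, keeping 106.732.
Round 3 (the distributor proposes): the studio can get 106.732 next round, worth 0.58 × 106.732 = 61.90456 now; the distributor offers that and keeps 88.09544.
Round 2 (the studio proposes): the distributor can get 88.09544 next round, worth 0.58 × 88.09544 = 51.0953552 now, so the studio offers 51.0953552, keeping 98.9046448.
Round 1 (the distributor proposes): the studio can get 98.9046448 next round, worth 0.58 × 98.9046448 = 57.364693984 now. The distributor offers 57.364693984 and keeps 150 − 57.364693984 = 92.635306016.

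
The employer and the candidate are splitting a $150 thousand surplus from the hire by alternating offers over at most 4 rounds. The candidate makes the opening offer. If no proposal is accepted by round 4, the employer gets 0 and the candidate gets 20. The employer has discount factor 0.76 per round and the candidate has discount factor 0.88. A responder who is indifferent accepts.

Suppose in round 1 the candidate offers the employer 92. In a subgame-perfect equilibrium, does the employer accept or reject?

Work out the employer's continuation value if the offer is rejected.
Round 4 (the employer proposes): the candidate gets 20 if talks fail, so the employer offers 20 and keeps 130.
Round 3 (the candidate proposes): the employer can get 130 next round, worth 0.76 × 130 = 98.8 now. The candidate offers 98.8 and keeps 150 − 98.8 = 51.2.
Round 2 (the employer proposes): the candidate can get 51.2 next round, worth 0.88 × 51.2 = 45.056 now. The employer offers 45.056 and keeps 150 − 45.056 = 104.944.
So by rejecting in round 1, the employer gets 104.944 next round, worth 0.76 × 104.944 = 79.75744 now.
Offer 92 ≥ 79.75744, so the employer accepts.

Accept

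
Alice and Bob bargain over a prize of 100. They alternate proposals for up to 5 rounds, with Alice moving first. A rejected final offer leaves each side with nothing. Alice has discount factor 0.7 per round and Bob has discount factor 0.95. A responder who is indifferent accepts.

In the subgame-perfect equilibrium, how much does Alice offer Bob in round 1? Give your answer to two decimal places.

47.45

Round 5 (Alice proposes): rejection yields 0 for Bob; Alice offers 0 and keeps 100.
Round 4 (Bob proposes): Alice can get 100 next round, worth 0.7 × 100 = 70 now. Bob offers 70 and keeps 100 − 70 = 30.
Round 3 (Alice proposes): Bob can get 30 next round, worth 0.95 × 30 = 28.5 now. Alice offers 28.5 and keeps 100 − 28.5 = 71.5.
Round 2 (Bob proposes): Alice can get 71.5 next round, worth 0.7 × 71.5 = 50.05 now, so Bob offers 50.05, keeping 49.95.
Round 1 (Alice proposes): Bob can get 49.95 next round, worth 0.95 × 49.95 = 47.4525 now; Alice offers that and keeps 52.5475.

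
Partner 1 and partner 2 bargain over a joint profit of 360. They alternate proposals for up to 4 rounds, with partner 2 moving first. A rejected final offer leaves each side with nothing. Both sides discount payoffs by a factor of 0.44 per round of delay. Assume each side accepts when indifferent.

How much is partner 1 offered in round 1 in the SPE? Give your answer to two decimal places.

119.37

Round 4 (partner 1 proposes): rejection yields 0 for partner 2; partner 1 offers 0 and keeps 360.
Round 3 (partner 2 proposes): partner 1 can get 360 next round, worth 0.44 × 360 = 158.4 now, so partner 2 offers 158.4, keeping 201.6.
Round 2 (partner 1 proposes): partner 2 can get 201.6 next round, worth 0.44 × 201.6 = 88.704 now, so partner 1 offers 88.704, keeping 271.296.
Round 1 (partner 2 proposes): partner 1 can get 271.296 next round, worth 0.44 × 271.296 = 119.37024 now, so partner 2 offers 119.37024, keeping 240.62976.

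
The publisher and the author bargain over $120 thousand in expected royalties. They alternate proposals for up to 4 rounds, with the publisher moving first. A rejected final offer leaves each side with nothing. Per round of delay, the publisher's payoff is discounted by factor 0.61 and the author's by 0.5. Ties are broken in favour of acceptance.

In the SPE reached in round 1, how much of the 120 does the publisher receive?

78.3

Round 4 (the author proposes): the publisher will accept anything ≥ 0, so the author offers 0 and keeps 120.
Round 3 (the publisher proposes): the author can get 120 next round, worth 0.5 × 120 = 60 now; the publisher offers that and keeps 60.
Round 2 (the author proposes): the publisher can get 60 next round, worth 0.61 × 60 = 36.6 now. The author offers 36.6 and keeps 120 − 36.6 = 83.4.
Round 1 (the publisher proposes): the author can get 83.4 next round, worth 0.5 × 83.4 = 41.7 now, so the publisher offers 41.7, keeping 78.3.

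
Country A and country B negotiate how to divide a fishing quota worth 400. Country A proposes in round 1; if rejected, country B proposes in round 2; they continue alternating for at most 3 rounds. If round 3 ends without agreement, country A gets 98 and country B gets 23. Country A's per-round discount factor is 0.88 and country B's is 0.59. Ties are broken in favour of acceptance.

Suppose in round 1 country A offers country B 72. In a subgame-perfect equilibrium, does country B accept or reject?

Round 3 (country A proposes): country B gets 23 if talks fail, so country A offers 23 and keeps 377.
Round 2 (country B proposes): country A can get 377 next round, worth 0.88 × 377 = 331.76 now. Country B offers 331.76 and keeps 400 − 331.76 = 68.24.
So by rejecting in round 1, country B gets 68.24 next round, worth 0.59 × 68.24 = 40.2616 now.
Offer 72 ≥ 40.2616, so country B accepts.

Accept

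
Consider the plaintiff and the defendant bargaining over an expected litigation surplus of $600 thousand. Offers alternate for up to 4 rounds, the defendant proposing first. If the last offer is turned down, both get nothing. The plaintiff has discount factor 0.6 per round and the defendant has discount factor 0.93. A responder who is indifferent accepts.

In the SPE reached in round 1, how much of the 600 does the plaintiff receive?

226.08

Round 4 (the plaintiff proposes): rejection yields 0 for the defendant; the plaintiff offers 0 and keeps 600.
Round 3 (the defendant proposes): the plaintiff can get 600 next round, worth 0.6 × 600 = 360 now. The defendant offers 360 and keeps 600 − 360 = 240.
Round 2 (the plaintiff proposes): the defendant can get 240 next round, worth 0.93 × 240 = 223.2 now; the plaintiff offers that and keeps 376.8.
Round 1 (the defendant proposes): the plaintiff can get 376.8 next round, worth 0.6 × 376.8 = 226.08 now; the defendant offers that and keeps 373.92.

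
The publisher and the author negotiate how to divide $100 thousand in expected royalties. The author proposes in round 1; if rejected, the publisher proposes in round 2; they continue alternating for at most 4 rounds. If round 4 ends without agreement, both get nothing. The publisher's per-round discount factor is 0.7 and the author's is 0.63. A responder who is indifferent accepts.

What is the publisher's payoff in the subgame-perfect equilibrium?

56.77

Round 4 (the publisher proposes): the author will accept anything ≥ 0, so the publisher offers 0 and keeps 100.
Round 3 (the author proposes): the publisher can get 100 next round, worth 0.7 × 100 = 70 now. The author offers 70 and keeps 100 − 70 = 30.
Round 2 (the publisher proposes): the author can get 30 next round, worth 0.63 × 30 = 18.9 now; the publisher offers that and keeps 81.1.
Round 1 (the author proposes): the publisher can get 81.1 next round, worth 0.7 × 81.1 = 56.77 now, so the author offers 56.77, keeping 43.23.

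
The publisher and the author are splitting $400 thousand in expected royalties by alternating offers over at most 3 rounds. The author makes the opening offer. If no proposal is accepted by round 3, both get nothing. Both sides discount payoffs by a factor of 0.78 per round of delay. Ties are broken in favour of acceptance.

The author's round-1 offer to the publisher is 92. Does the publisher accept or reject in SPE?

Accept

Round 3 (the author proposes): the publisher will accept anything ≥ 0, so the author offers 0 and keeps 400.
Round 2 (the publisher proposes): the author can get 400 next round, worth 0.78 × 400 = 312 now. The publisher offers 312 and keeps 400 − 312 = 88.
So by rejecting in round 1, the publisher gets 88 next round, worth 0.78 × 88 = 68.64 now.
Offer 92 ≥ 68.64, so the publisher accepts.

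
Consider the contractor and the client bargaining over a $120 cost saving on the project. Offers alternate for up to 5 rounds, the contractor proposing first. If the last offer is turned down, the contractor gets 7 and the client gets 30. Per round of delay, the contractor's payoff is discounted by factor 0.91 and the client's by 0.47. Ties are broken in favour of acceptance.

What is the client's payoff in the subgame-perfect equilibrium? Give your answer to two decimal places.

12.73

Round 5 (the contractor proposes): the client gets 30 if talks fail, so the contractor offers 30 and keeps 90.
Round 4 (the client proposes): the contractor can get 90 next round, worth 0.91 × 90 = 81.9 now. The client offers 81.9 and keeps 120 − 81.9 = 38.1.
Round 3 (the contractor proposes): the client can get 38.1 next round, worth 0.47 × 38.1 = 17.907 now. The contractor offers 17.907 and keeps 120 − 17.907 = 102.093.
Round 2 (the client proposes): the contractor can get 102.093 next round, worth 0.91 × 102.093 = 92.90463 now. The client offers 92.90463 and keeps 120 − 92.90463 = 27.09537.
Round 1 (the contractor proposes): the client can get 27.09537 next round, worth 0.47 × 27.09537 = 12.7348239 now. The contractor offers 12.7348239 and keeps 120 − 12.7348239 = 107.2651761.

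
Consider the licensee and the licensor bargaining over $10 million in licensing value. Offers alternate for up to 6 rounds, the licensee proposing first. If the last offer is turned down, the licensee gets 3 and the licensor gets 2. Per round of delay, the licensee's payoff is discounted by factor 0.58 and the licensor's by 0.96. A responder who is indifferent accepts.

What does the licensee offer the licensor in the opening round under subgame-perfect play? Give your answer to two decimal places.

Round 6 (the licensor proposes): the licensee gets 3 if talks fail, so the licensor offers 3 and keeps 7.
Round 5 (the licensee proposes): the licensor can get 7 next round, worth 0.96 × 7 = 6.72 now, so the licensee offers 6.72, keeping 3.28.
Round 4 (the licensor proposes): the licensee can get 3.28 next round, worth 0.58 × 3.28 = 1.9024 now. The licensor offers 1.9024 and keeps 10 − 1.9024 = 8.0976.
Round 3 (the licensee proposes): the licensor can get 8.0976 next round, worth 0.96 × 8.0976 = 7.773696 now, so the licensee offers 7.773696, keeping 2.226304.
Round 2 (the licensor proposes): the licensee can get 2.226304 next round, worth 0.58 × 2.226304 = 1.29125632 now; the licensor offers that and keeps 8.70874368.
Round 1 (the licensee proposes): the licensor can get 8.70874368 next round, worth 0.96 × 8.70874368 = 8.3603939328 now. The licensee offers 8.3603939328 and keeps 10 − 8.3603939328 = 1.6396060672.

8.36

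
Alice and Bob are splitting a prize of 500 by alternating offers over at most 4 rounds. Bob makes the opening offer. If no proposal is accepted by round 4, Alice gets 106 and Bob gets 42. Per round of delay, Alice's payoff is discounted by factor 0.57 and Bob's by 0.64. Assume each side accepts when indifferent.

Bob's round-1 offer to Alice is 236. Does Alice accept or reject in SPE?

Accept

Round 4 (Alice proposes): Bob gets 42 if talks fail, so Alice offers 42 and keeps 458.
Round 3 (Bob proposes): Alice can get 458 next round, worth 0.57 × 458 = 261.06 now. Bob offers 261.06 and keeps 500 − 261.06 = 238.94.
Round 2 (Alice proposes): Bob can get 238.94 next round, worth 0.64 × 238.94 = 152.9216 now, so Alice offers 152.9216, keeping 347.0784.
So by rejecting in round 1, Alice gets 347.0784 next round, worth 0.57 × 347.0784 = 197.834688 now.
Offer 236 ≥ 197.834688, so Alice accepts.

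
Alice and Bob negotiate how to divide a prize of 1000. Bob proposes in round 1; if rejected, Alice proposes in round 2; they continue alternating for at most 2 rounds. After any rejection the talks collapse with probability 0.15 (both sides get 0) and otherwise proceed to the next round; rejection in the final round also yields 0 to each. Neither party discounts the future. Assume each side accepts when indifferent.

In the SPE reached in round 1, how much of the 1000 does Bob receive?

By backward induction:
Round 2 (Alice proposes): Bob will accept anything ≥ 0, so Alice offers 0 and keeps 1000.
Round 1 (Bob proposes): rejecting gives Alice an expected 0.85 × 1000 = 850, so Bob offers 850, keeping 150.

150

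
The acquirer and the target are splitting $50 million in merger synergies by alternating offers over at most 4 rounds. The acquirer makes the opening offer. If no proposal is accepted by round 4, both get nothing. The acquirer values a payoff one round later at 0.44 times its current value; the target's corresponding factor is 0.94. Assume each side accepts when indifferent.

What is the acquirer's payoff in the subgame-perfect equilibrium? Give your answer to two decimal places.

Round 4 (the target proposes): rejection yields 0 for the acquirer; the target offers 0 and keeps 50.
Round 3 (the acquirer proposes): the target can get 50 next round, worth 0.94 × 50 = 47 now. The acquirer offers 47 and keeps 50 − 47 = 3.
Round 2 (the target proposes): the acquirer can get 3 next round, worth 0.44 × 3 = 1.32 now, so the target offers 1.32, keeping 48.68.
Round 1 (the acquirer proposes): the target can get 48.68 next round, worth 0.94 × 48.68 = 45.7592 now. The acquirer offers 45.7592 and keeps 50 − 45.7592 = 4.2408.

4.24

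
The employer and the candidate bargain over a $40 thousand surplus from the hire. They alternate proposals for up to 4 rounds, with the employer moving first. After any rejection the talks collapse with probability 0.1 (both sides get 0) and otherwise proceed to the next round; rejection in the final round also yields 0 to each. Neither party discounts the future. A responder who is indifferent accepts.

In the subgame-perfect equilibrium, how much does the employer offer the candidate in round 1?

32.76

By backward induction:
Round 4 (the candidate proposes): rejection yields 0 for the employer; the candidate offers 0 and keeps 40.
Round 3 (the employer proposes): rejecting gives the candidate an expected 0.9 × 40 = 36; the employer offers that and keeps 4.
Round 2 (the candidate proposes): rejecting gives the employer an expected 0.9 × 4 = 3.6. The candidate offers 3.6 and keeps 40 − 3.6 = 36.4.
Round 1 (the employer proposes): rejecting gives the candidate an expected 0.9 × 36.4 = 32.76. The employer offers 32.76 and keeps 40 − 32.76 = 7.24.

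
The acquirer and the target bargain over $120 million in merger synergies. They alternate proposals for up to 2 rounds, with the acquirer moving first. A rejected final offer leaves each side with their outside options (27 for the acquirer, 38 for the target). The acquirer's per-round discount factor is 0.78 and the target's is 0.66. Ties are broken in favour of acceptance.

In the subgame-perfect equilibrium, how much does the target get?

61.38

By backward induction:
Round 2 (the target proposes): the acquirer gets 27 if talks fail, so the target offers 27 and keeps 93.
Round 1 (the acquirer proposes): the target can get 93 next round, worth 0.66 × 93 = 61.38 now. The acquirer offers 61.38 and keeps 120 − 61.38 = 58.62.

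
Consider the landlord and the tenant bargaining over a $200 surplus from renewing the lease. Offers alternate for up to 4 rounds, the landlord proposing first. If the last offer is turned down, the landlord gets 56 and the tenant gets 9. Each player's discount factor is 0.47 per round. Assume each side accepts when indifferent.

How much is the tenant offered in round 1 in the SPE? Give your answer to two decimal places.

Round 4 (the tenant proposes): the landlord gets 56 if talks fail, so the tenant offers 56 and keeps 144.
Round 3 (the landlord proposes): the tenant can get 144 next round, worth 0.47 × 144 = 67.68 now, so the landlord offers 67.68, keeping 132.32.
Round 2 (the tenant proposes): the landlord can get 132.32 next round, worth 0.47 × 132.32 = 62.1904 now; the tenant offers that and keeps 137.8096.
Round 1 (the landlord proposes): the tenant can get 137.8096 next round, worth 0.47 × 137.8096 = 64.770512 now, so the landlord offers 64.770512, keeping 135.229488.

64.77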